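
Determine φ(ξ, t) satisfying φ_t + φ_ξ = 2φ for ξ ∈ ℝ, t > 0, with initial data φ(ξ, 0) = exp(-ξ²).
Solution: Substitute φ = exp(2t)u, i.e. u = exp(-2t)φ.
By the product rule, φ_t = exp(2t)(u_t + 2u), φ_ξ = exp(2t)u_ξ.
Substituting into the PDE and dividing by exp(2t): u_t + 2u + u_ξ = 2u.
The lower-order terms cancel, leaving the standard advection equation u_t + u_ξ = 0.
Initial data for u: u(ξ,0) = φ(ξ,0) = exp(-ξ²).
Solve for u:
  By method of characteristics (waves move right with speed 1):
  Along characteristics ξ - t = const, u is constant, so u(ξ,t) = f(ξ - t) with f = u(·, 0).
Hence u(ξ,t) = exp(-(-t + ξ)²).
Transform back: φ(ξ,t) = exp(2t)u(ξ,t).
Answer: φ(ξ, t) = exp(2t)exp(-(-t + ξ)²)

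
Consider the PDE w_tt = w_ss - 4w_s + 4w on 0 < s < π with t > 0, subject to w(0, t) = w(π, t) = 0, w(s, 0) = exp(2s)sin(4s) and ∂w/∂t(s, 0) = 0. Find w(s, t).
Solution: Substitute w = exp(2s)u.
Then w_s = exp(2s)(u_s + 2u), w_ss = exp(2s)(u_ss + 4u_s + 4u), w_tt = exp(2s)u_tt; substituting and dividing by exp(2s), the lower-order terms cancel: u_tt = u_ss (standard wave equation).
Data for u: u(s,0) = exp(-2s)w(s,0) = sin(4s); u_t(s,0) = exp(-2s)w_t(s,0) = 0. The boundary conditions carry over: u(0,t) = u(π,t) = 0.
Separating variables: u = Σ [A_n cos(ω_n t) + B_n sin(ω_n t)] sin(ns), ω_n = n. From ICs: A_4=1.
So u(s,t) = sin(4s)cos(4t), and w(s,t) = exp(2s)u(s,t).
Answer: w(s, t) = exp(2s)sin(4s)cos(4t)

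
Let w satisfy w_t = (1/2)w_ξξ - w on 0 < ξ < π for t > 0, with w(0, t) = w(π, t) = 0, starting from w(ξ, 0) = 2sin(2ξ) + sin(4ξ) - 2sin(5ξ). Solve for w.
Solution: Substitute w = exp(-t)u, i.e. u = exp(t)w.
By the product rule, w_t = exp(-t)(u_t - u), w_ξξ = exp(-t)u_ξξ.
Substituting into the PDE and dividing by exp(-t): u_t - u = (1/2)u_ξξ - u.
The lower-order terms cancel, leaving the standard heat equation u_t = (1/2)u_ξξ.
Initial data for u: u(ξ,0) = w(ξ,0) = 2sin(2ξ) + sin(4ξ) - 2sin(5ξ). The boundary conditions carry over: u(0,t) = u(π,t) = 0.
Solve for u:
  Using separation of variables u = X(ξ)T(t):
  Eigenfunctions: sin(nξ), n = 1, 2, 3, ...
  General solution: u(ξ, t) = Σ c_n sin(nξ) exp(-n² t/2)
  Matching u(ξ,0) = 2sin(2ξ) + sin(4ξ) - 2sin(5ξ) term by term: c_2=2, c_4=1, c_5=-2.
Hence u(ξ,t) = 2exp(-2t)sin(2ξ) + exp(-8t)sin(4ξ) - 2exp(-25t/2)sin(5ξ).
Transform back: w(ξ,t) = exp(-t)u(ξ,t).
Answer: w(ξ, t) = 2exp(-3t)sin(2ξ) + exp(-9t)sin(4ξ) - 2exp(-27t/2)sin(5ξ)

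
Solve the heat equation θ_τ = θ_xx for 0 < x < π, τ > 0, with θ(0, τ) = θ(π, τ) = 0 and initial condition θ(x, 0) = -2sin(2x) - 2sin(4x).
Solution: Separating variables: θ = Σ c_n exp(-n²τ) sin(nx). From θ(x,0) = -2sin(2x) - 2sin(4x): c_2=-2, c_4=-2.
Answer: θ(x, τ) = -2exp(-4τ)sin(2x) - 2exp(-16τ)sin(4x)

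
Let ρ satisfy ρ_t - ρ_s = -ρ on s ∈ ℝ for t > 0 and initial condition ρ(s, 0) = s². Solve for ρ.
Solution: Substitute ρ = exp(-t)u, i.e. u = exp(t)ρ.
By the product rule, ρ_t = exp(-t)(u_t - u), ρ_s = exp(-t)u_s.
Substituting into the PDE and dividing by exp(-t): u_t - u - u_s = -u.
The lower-order terms cancel, leaving the standard advection equation u_t - u_s = 0.
Initial data for u: u(s,0) = ρ(s,0) = s².
Solve for u:
  By method of characteristics (waves move left with speed 1):
  Along characteristics s + t = const, u is constant, so u(s,t) = f(s + t) with f = u(·, 0).
Hence u(s,t) = s² + 2st + t².
Transform back: ρ(s,t) = exp(-t)u(s,t).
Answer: ρ(s, t) = s²exp(-t) + 2stexp(-t) + t²exp(-t)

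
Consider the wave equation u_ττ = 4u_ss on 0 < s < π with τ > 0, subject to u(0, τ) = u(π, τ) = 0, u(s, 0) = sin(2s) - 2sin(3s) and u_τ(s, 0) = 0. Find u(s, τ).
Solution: Using separation of variables u = X(s)T(τ):
Eigenfunctions: sin(ns), n = 1, 2, 3, ...
General solution: u(s, τ) = Σ [A_n cos(2n τ) + B_n sin(2n τ)] sin(ns)
From u(s,0) = sin(2s) - 2sin(3s): A_2=1, A_3=-2. From u_τ(s,0) = 0: all B_n = 0.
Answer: u(s, τ) = sin(2s)cos(4τ) - 2sin(3s)cos(6τ)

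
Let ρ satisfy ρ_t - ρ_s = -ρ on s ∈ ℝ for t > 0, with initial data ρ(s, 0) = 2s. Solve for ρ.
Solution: Substitute ρ = exp(-t)u.
Then ρ_t = exp(-t)(u_t - u), ρ_s = exp(-t)u_s; substituting and dividing by exp(-t), the lower-order terms cancel: u_t - u_s = 0 (standard advection equation).
Data for u: u(s,0) = ρ(s,0) = 2s.
By characteristics (ds/dt = -1), u(s,t) = f(s + t) with f = u(·, 0).
So u(s,t) = 2s + 2t, and ρ(s,t) = exp(-t)u(s,t).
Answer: ρ(s, t) = 2sexp(-t) + 2texp(-t)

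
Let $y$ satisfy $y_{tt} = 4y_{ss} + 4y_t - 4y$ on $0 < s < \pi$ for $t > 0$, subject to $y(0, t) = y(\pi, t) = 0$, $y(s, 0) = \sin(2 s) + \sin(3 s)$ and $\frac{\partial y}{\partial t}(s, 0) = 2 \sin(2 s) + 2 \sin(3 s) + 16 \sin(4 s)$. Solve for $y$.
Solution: Substitute $y = e^{2t}u$.
Then $y_t = e^{2t}(u_t + 2u)$, $y_{tt} = e^{2t}(u_{tt} + 4u_t + 4u)$, $y_{ss} = e^{2t}u_{ss}$; substituting and dividing by $e^{2t}$, the lower-order terms cancel: $u_{tt} = 4u_{ss}$ (standard wave equation).
Data for $u$: $u(s,0) = y(s,0) = \sin(2 s) + \sin(3 s)$; $u_t(s,0) = y_t(s,0) - 2y(s,0) = 16 \sin(4 s)$. The boundary conditions carry over: $u(0,t) = u(\pi,t) = 0$.
Separating variables: $u = \sum [A_n \cos(\omega_n t) + B_n \sin(\omega_n t)] \sin(ns)$, $\omega_n = 2n$. From ICs ($B_n$ = velocity coefficient / $\omega_n$): $A_2=1, A_3=1, B_4=2$.
So $u(s,t) = \sin(2 s) \cos(4 t) + \sin(3 s) \cos(6 t) + 2 \sin(4 s) \sin(8 t)$, and $y(s,t) = e^{2t}u(s,t)$.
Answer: $y(s, t) = e^{2 t} \sin(2 s) \cos(4 t) + e^{2 t} \sin(3 s) \cos(6 t) + 2 e^{2 t} \sin(4 s) \sin(8 t)$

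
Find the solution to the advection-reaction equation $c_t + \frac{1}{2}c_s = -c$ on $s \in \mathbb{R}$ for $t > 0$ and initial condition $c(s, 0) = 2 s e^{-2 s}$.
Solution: Substitute $c = e^{-2s}u$, i.e. $u = e^{2s}c$.
By the product rule, $c_s = e^{-2s}(u_s - 2u)$, $c_t = e^{-2s}u_t$.
Substituting into the PDE and dividing by $e^{-2s}$: $u_t + \frac{1}{2}(u_s - 2u) = -u$.
The lower-order terms cancel, leaving the standard advection equation $u_t + \frac{1}{2}u_s = 0$.
Initial data for $u$: $u(s,0) = e^{2s}c(s,0) = 2 s$.
Solve for $u$:
  By method of characteristics (waves move right with speed 1/2):
  Along characteristics $s - \frac{1}{2}t =$ const, $u$ is constant, so $u(s,t) = f(s - \frac{1}{2}t)$ with $f = u( \cdot , 0)$.
Hence $u(s,t) = 2 s - t$.
Transform back: $c(s,t) = e^{-2s}u(s,t)$.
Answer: $c(s, t) = 2 s e^{-2 s} -  t e^{-2 s}$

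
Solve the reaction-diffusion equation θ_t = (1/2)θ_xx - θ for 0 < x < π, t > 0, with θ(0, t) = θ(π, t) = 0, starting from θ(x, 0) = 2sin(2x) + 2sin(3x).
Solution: Substitute θ = exp(-t)u, i.e. u = exp(t)θ.
By the product rule, θ_t = exp(-t)(u_t - u), θ_xx = exp(-t)u_xx.
Substituting into the PDE and dividing by exp(-t): u_t - u = (1/2)u_xx - u.
The lower-order terms cancel, leaving the standard heat equation u_t = (1/2)u_xx.
Initial data for u: u(x,0) = θ(x,0) = 2sin(2x) + 2sin(3x). The boundary conditions carry over: u(0,t) = u(π,t) = 0.
Solve for u:
  Using separation of variables u = X(x)G(t):
  Eigenfunctions: sin(nx), n = 1, 2, 3, ...
  General solution: u(x, t) = Σ c_n sin(nx) exp(-n² t/2)
  Matching u(x,0) = 2sin(2x) + 2sin(3x) term by term: c_2=2, c_3=2.
Hence u(x,t) = 2exp(-2t)sin(2x) + 2exp(-9t/2)sin(3x).
Transform back: θ(x,t) = exp(-t)u(x,t).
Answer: θ(x, t) = 2exp(-3t)sin(2x) + 2exp(-11t/2)sin(3x)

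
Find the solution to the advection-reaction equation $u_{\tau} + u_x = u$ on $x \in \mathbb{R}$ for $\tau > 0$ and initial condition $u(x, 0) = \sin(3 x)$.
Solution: Substitute $u = e^{\tau}w$.
Then $u_{\tau} = e^{\tau}(w_{\tau} + w)$, $u_x = e^{\tau}w_x$; substituting and dividing by $e^{\tau}$, the lower-order terms cancel: $w_{\tau} + w_x = 0$ (standard advection equation).
Data for $w$: $w(x,0) = u(x,0) = \sin(3 x)$.
By characteristics ($dx/d\tau = 1$), $w(x,\tau) = f(x - \tau)$ with $f = w( \cdot , 0)$.
So $w(x,\tau) = \sin(3 x - 3 \tau)$, and $u(x,\tau) = e^{\tau}w(x,\tau)$.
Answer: $u(x, \tau) = - e^{\tau} \sin(3 \tau - 3 x)$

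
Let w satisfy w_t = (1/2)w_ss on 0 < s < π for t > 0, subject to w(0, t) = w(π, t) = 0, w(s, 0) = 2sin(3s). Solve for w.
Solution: Using separation of variables w = X(s)T(t):
Eigenfunctions: sin(ns), n = 1, 2, 3, ...
General solution: w(s, t) = Σ c_n sin(ns) exp(-n² t/2)
Matching w(s,0) = 2sin(3s) term by term: c_3=2.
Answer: w(s, t) = 2exp(-9t/2)sin(3s)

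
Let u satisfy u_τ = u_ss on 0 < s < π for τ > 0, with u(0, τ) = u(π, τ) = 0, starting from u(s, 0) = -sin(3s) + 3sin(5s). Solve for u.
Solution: Separating variables: u = Σ c_n exp(-n²τ) sin(ns). From u(s,0) = -sin(3s) + 3sin(5s): c_3=-1, c_5=3.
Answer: u(s, τ) = -exp(-9τ)sin(3s) + 3exp(-25τ)sin(5s)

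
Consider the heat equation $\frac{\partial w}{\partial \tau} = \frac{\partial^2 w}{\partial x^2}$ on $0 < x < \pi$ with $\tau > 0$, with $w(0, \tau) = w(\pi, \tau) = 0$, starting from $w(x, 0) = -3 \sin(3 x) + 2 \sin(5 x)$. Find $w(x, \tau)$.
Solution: Using separation of variables $w = X(x)T(\tau)$:
Eigenfunctions: $\sin(nx)$, $n = 1, 2, 3, \ldots$
General solution: $w(x, \tau) = \sum c_n \sin(nx) e^{-n^2 \tau}$
Matching $w(x,0) = -3 \sin(3 x) + 2 \sin(5 x)$ term by term: $c_3=-3, c_5=2$.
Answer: $w(x, \tau) = -3 e^{-9 \tau} \sin(3 x) + 2 e^{-25 \tau} \sin(5 x)$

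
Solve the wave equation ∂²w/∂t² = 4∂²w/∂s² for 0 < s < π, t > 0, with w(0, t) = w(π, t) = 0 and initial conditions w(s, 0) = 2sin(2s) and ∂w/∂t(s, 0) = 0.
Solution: Separating variables: w = Σ [A_n cos(ω_n t) + B_n sin(ω_n t)] sin(ns), ω_n = 2n. From ICs: A_2=2.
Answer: w(s, t) = 2sin(2s)cos(4t)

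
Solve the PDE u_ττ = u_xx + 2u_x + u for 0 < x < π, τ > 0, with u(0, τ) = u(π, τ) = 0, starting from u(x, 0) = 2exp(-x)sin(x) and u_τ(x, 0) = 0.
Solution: Substitute u = exp(-x)w, i.e. w = exp(x)u.
By the product rule, u_x = exp(-x)(w_x - w), u_xx = exp(-x)(w_xx - 2w_x + w), u_ττ = exp(-x)w_ττ.
Substituting into the PDE and dividing by exp(-x): w_ττ = (w_xx - 2w_x + w) + 2(w_x - w) + w.
The lower-order terms cancel, leaving the standard wave equation w_ττ = w_xx.
Initial data for w: w(x,0) = exp(x)u(x,0) = 2sin(x); w_τ(x,0) = exp(x)u_τ(x,0) = 0. The boundary conditions carry over: w(0,τ) = w(π,τ) = 0.
Solve for w:
  Using separation of variables w = X(x)T(τ):
  Eigenfunctions: sin(nx), n = 1, 2, 3, ...
  General solution: w(x, τ) = Σ [A_n cos(n τ) + B_n sin(n τ)] sin(nx)
  From w(x,0) = 2sin(x): A_1=2. From w_τ(x,0) = 0: all B_n = 0.
Hence w(x,τ) = 2sin(x)cos(τ).
Transform back: u(x,τ) = exp(-x)w(x,τ).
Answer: u(x, τ) = 2exp(-x)sin(x)cos(τ)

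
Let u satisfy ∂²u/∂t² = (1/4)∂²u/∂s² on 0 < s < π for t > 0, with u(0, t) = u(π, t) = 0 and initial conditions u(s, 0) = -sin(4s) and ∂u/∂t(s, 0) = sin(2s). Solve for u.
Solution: Separating variables: u = Σ [A_n cos(ω_n t) + B_n sin(ω_n t)] sin(ns), ω_n = n/2. From ICs (B_n = velocity coefficient / ω_n): A_4=-1, B_2=1.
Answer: u(s, t) = sin(2s)sin(t) - sin(4s)cos(2t)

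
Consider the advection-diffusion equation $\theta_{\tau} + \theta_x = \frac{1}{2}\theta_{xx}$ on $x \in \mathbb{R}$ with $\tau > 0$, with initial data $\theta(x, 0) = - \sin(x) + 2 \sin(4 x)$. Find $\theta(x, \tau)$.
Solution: Moving frame: $\eta = x - \tau$, $\sigma = \tau$, $\theta = u(\eta,\sigma)$, so $\theta_{\tau} = u_{\sigma} - u_{\eta}$ and $\theta_{xx} = u_{\eta\eta}$.
Hence $\theta_{\tau} + \theta_x = u_{\sigma}$ and the PDE becomes the heat equation $u_{\sigma} = \frac{1}{2}u_{\eta\eta}$ on $\eta \in \mathbb{R}$.
Initial data: $u(\eta,0) = \theta(\eta,0) = - \sin(\eta) + 2 \sin(4 \eta)$. Each mode $\sin(n\eta)$ decays as $e^{-n^2\sigma/2}$ on $\mathbb{R}$, so $u(\eta,\sigma) = \sum c_n e^{-n^2\sigma/2} \sin(n\eta)$ with $c_1=-1, c_4=2$: $u(\eta,\sigma) = 2 e^{-8 \sigma} \sin(4 \eta) - e^{-\sigma/2} \sin(\eta)$.
Substituting back: $\theta(x,\tau) = u(x - \tau, \tau)$.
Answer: $\theta(x, \tau) = -2 e^{-8 \tau} \sin(4 \tau - 4 x) + e^{-\tau/2} \sin(\tau - x)$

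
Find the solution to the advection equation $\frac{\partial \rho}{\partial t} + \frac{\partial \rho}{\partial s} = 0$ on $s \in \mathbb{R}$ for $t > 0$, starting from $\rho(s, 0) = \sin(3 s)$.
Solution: By method of characteristics (waves move right with speed 1):
Along characteristics $s - t =$ const, $\rho$ is constant, so $\rho(s,t) = f(s - t)$ with $f = \rho( \cdot , 0)$.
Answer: $\rho(s, t) = \sin(3 s - 3 t)$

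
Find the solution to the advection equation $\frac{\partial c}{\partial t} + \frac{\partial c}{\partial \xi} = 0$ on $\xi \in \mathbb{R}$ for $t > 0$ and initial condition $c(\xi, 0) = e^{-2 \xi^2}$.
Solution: By method of characteristics (waves move right with speed 1):
Along characteristics $\xi - t =$ const, $c$ is constant, so $c(\xi,t) = f(\xi - t)$ with $f = c( \cdot , 0)$.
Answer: $c(\xi, t) = e^{-2 (\xi - t)^2}$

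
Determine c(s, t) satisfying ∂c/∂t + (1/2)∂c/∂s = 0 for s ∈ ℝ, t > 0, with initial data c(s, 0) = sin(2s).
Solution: By method of characteristics (waves move right with speed 1/2):
Along characteristics s - (1/2)t = const, c is constant, so c(s,t) = f(s - (1/2)t) with f = c(·, 0).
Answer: c(s, t) = sin(2s - t)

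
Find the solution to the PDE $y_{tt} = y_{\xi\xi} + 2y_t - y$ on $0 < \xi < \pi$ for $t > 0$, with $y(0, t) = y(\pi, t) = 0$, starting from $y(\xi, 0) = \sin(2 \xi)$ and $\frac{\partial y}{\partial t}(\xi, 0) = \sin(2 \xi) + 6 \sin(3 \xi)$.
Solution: Substitute $y = e^{t}u$, i.e. $u = e^{-t}y$.
By the product rule, $y_t = e^{t}(u_t + u)$, $y_{tt} = e^{t}(u_{tt} + 2u_t + u)$, $y_{\xi\xi} = e^{t}u_{\xi\xi}$.
Substituting into the PDE and dividing by $e^{t}$: $u_{tt} + 2u_t + u = u_{\xi\xi} + 2(u_t + u) - u$.
The lower-order terms cancel, leaving the standard wave equation $u_{tt} = u_{\xi\xi}$.
Initial data for $u$: $u(\xi,0) = y(\xi,0) = \sin(2 \xi)$; $u_t(\xi,0) = y_t(\xi,0) - y(\xi,0) = 6 \sin(3 \xi)$. The boundary conditions carry over: $u(0,t) = u(\pi,t) = 0$.
Solve for $u$:
  Using separation of variables $u = X(\xi)T(t)$:
  Eigenfunctions: $\sin(n\xi)$, $n = 1, 2, 3, \ldots$
  General solution: $u(\xi, t) = \sum [A_n \cos(n t) + B_n \sin(n t)] \sin(n\xi)$
  From $u(\xi,0) = \sin(2 \xi)$: $A_2=1$. From $u_t(\xi,0) = 6 \sin(3 \xi)$, using $u_t(\xi,0) = \sum \omega_n B_n \sin(n\xi)$ with $\omega_n = n$: $B_3 = 6/3 = 2$.
Hence $u(\xi,t) = 2 \sin(3 t) \sin(3 \xi) + \sin(2 \xi) \cos(2 t)$.
Transform back: $y(\xi,t) = e^{t}u(\xi,t)$.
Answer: $y(\xi, t) = e^{t} \sin(2 \xi) \cos(2 t) + 2 e^{t} \sin(3 \xi) \sin(3 t)$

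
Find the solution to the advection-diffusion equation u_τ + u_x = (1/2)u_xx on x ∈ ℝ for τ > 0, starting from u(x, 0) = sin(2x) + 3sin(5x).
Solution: Moving frame: η = x - τ, σ = τ, u = w(η,σ), so u_τ = w_σ - w_η and u_xx = w_ηη.
Hence u_τ + u_x = w_σ and the PDE becomes the heat equation w_σ = (1/2)w_ηη on η ∈ ℝ.
Initial data: w(η,0) = u(η,0) = sin(2η) + 3sin(5η). Each mode sin(nη) decays as exp(-n²σ/2) on ℝ, so w(η,σ) = Σ c_n exp(-n²σ/2) sin(nη) with c_2=1, c_5=3: w(η,σ) = exp(-2σ)sin(2η) + 3exp(-25σ/2)sin(5η).
Substituting back: u(x,τ) = w(x - τ, τ).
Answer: u(x, τ) = exp(-2τ)sin(2x - 2τ) + 3exp(-25τ/2)sin(5x - 5τ)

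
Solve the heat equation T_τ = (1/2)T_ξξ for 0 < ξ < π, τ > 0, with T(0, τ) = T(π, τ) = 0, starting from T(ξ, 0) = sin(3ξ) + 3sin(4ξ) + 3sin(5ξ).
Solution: Separating variables: T = Σ c_n exp(-n²τ/2) sin(nξ). From T(ξ,0) = sin(3ξ) + 3sin(4ξ) + 3sin(5ξ): c_3=1, c_4=3, c_5=3.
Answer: T(ξ, τ) = 3exp(-8τ)sin(4ξ) + exp(-9τ/2)sin(3ξ) + 3exp(-25τ/2)sin(5ξ)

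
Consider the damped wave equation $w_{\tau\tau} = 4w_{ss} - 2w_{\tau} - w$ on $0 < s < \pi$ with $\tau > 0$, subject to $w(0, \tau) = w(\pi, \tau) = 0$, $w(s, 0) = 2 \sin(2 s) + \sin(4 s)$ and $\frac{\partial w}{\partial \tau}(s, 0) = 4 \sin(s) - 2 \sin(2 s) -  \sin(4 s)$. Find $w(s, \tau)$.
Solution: Substitute $w = e^{-\tau}u$.
Then $w_{\tau} = e^{-\tau}(u_{\tau} - u)$, $w_{\tau\tau} = e^{-\tau}(u_{\tau\tau} - 2u_{\tau} + u)$, $w_{ss} = e^{-\tau}u_{ss}$; substituting and dividing by $e^{-\tau}$, the lower-order terms cancel: $u_{\tau\tau} = 4u_{ss}$ (standard wave equation).
Data for $u$: $u(s,0) = w(s,0) = 2 \sin(2 s) + \sin(4 s)$; $u_{\tau}(s,0) = w_{\tau}(s,0) + w(s,0) = 4 \sin(s)$. The boundary conditions carry over: $u(0,\tau) = u(\pi,\tau) = 0$.
Separating variables: $u = \sum [A_n \cos(\omega_n \tau) + B_n \sin(\omega_n \tau)] \sin(ns)$, $\omega_n = 2n$. From ICs ($B_n$ = velocity coefficient / $\omega_n$): $A_2=2, A_4=1, B_1=2$.
So $u(s,\tau) = 2 \sin(s) \sin(2 \tau) + 2 \sin(2 s) \cos(4 \tau) + \sin(4 s) \cos(8 \tau)$, and $w(s,\tau) = e^{-\tau}u(s,\tau)$.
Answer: $w(s, \tau) = 2 e^{-\tau} \sin(2 \tau) \sin(s) + 2 e^{-\tau} \sin(2 s) \cos(4 \tau) + e^{-\tau} \sin(4 s) \cos(8 \tau)$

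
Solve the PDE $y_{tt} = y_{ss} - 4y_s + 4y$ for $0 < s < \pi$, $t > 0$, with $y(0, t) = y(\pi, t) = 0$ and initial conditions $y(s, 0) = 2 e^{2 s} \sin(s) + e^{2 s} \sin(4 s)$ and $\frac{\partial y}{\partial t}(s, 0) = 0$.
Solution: Substitute $y = e^{2s}u$, i.e. $u = e^{-2s}y$.
By the product rule, $y_s = e^{2s}(u_s + 2u)$, $y_{ss} = e^{2s}(u_{ss} + 4u_s + 4u)$, $y_{tt} = e^{2s}u_{tt}$.
Substituting into the PDE and dividing by $e^{2s}$: $u_{tt} = (u_{ss} + 4u_s + 4u) - 4(u_s + 2u) + 4u$.
The lower-order terms cancel, leaving the standard wave equation $u_{tt} = u_{ss}$.
Initial data for $u$: $u(s,0) = e^{-2s}y(s,0) = 2 \sin(s) + \sin(4 s)$; $u_t(s,0) = e^{-2s}y_t(s,0) = 0$. The boundary conditions carry over: $u(0,t) = u(\pi,t) = 0$.
Solve for $u$:
  Using separation of variables $u = X(s)T(t)$:
  Eigenfunctions: $\sin(ns)$, $n = 1, 2, 3, \ldots$
  General solution: $u(s, t) = \sum [A_n \cos(n t) + B_n \sin(n t)] \sin(ns)$
  From $u(s,0) = 2 \sin(s) + \sin(4 s)$: $A_1=2, A_4=1$. From $u_t(s,0) = 0$: all $B_n = 0$.
Hence $u(s,t) = 2 \sin(s) \cos(t) + \sin(4 s) \cos(4 t)$.
Transform back: $y(s,t) = e^{2s}u(s,t)$.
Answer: $y(s, t) = 2 e^{2 s} \sin(s) \cos(t) + e^{2 s} \sin(4 s) \cos(4 t)$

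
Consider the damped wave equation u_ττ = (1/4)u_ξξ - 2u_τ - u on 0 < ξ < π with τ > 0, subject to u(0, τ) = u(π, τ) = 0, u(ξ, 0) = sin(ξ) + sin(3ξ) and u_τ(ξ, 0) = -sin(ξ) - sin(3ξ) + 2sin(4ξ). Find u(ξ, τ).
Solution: Substitute u = exp(-τ)w, i.e. w = exp(τ)u.
By the product rule, u_τ = exp(-τ)(w_τ - w), u_ττ = exp(-τ)(w_ττ - 2w_τ + w), u_ξξ = exp(-τ)w_ξξ.
Substituting into the PDE and dividing by exp(-τ): w_ττ - 2w_τ + w = (1/4)w_ξξ - 2(w_τ - w) - w.
The lower-order terms cancel, leaving the standard wave equation w_ττ = (1/4)w_ξξ.
Initial data for w: w(ξ,0) = u(ξ,0) = sin(ξ) + sin(3ξ); w_τ(ξ,0) = u_τ(ξ,0) + u(ξ,0) = 2sin(4ξ). The boundary conditions carry over: w(0,τ) = w(π,τ) = 0.
Solve for w:
  Using separation of variables w = X(ξ)T(τ):
  Eigenfunctions: sin(nξ), n = 1, 2, 3, ...
  General solution: w(ξ, τ) = Σ [A_n cos(n τ/2) + B_n sin(n τ/2)] sin(nξ)
  From w(ξ,0) = sin(ξ) + sin(3ξ): A_1=1, A_3=1. From w_τ(ξ,0) = 2sin(4ξ), using w_τ(ξ,0) = Σ ω_n B_n sin(nξ) with ω_n = n/2: B_4 = 2/2 = 1.
Hence w(ξ,τ) = sin(ξ)cos(τ/2) + sin(3ξ)cos(3τ/2) + sin(4ξ)sin(2τ).
Transform back: u(ξ,τ) = exp(-τ)w(ξ,τ).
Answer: u(ξ, τ) = exp(-τ)sin(ξ)cos(τ/2) + exp(-τ)sin(3ξ)cos(3τ/2) + exp(-τ)sin(4ξ)sin(2τ)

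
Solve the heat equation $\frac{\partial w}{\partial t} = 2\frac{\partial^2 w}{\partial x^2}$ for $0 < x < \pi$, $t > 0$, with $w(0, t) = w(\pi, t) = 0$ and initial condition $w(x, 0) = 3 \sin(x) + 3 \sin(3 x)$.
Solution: Using separation of variables $w = X(x)T(t)$:
Eigenfunctions: $\sin(nx)$, $n = 1, 2, 3, \ldots$
General solution: $w(x, t) = \sum c_n \sin(nx) e^{-2n^2 t}$
Matching $w(x,0) = 3 \sin(x) + 3 \sin(3 x)$ term by term: $c_1=3, c_3=3$.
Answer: $w(x, t) = 3 e^{-2 t} \sin(x) + 3 e^{-18 t} \sin(3 x)$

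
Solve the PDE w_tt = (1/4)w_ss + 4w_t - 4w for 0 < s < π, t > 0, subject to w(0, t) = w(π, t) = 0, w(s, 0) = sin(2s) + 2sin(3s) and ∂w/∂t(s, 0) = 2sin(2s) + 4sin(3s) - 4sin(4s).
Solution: Substitute w = exp(2t)u.
Then w_t = exp(2t)(u_t + 2u), w_tt = exp(2t)(u_tt + 4u_t + 4u), w_ss = exp(2t)u_ss; substituting and dividing by exp(2t), the lower-order terms cancel: u_tt = (1/4)u_ss (standard wave equation).
Data for u: u(s,0) = w(s,0) = sin(2s) + 2sin(3s); u_t(s,0) = w_t(s,0) - 2w(s,0) = -4sin(4s). The boundary conditions carry over: u(0,t) = u(π,t) = 0.
Separating variables: u = Σ [A_n cos(ω_n t) + B_n sin(ω_n t)] sin(ns), ω_n = n/2. From ICs (B_n = velocity coefficient / ω_n): A_2=1, A_3=2, B_4=-2.
So u(s,t) = sin(2s)cos(t) + 2sin(3s)cos(3t/2) - 2sin(4s)sin(2t), and w(s,t) = exp(2t)u(s,t).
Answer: w(s, t) = exp(2t)sin(2s)cos(t) + 2exp(2t)sin(3s)cos(3t/2) - 2exp(2t)sin(4s)sin(2t)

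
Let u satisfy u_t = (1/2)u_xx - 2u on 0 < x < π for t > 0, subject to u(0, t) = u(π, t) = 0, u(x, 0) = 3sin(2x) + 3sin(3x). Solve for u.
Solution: Substitute u = exp(-2t)w.
Then u_t = exp(-2t)(w_t - 2w), u_xx = exp(-2t)w_xx; substituting and dividing by exp(-2t), the lower-order terms cancel: w_t = (1/2)w_xx (standard heat equation).
Data for w: w(x,0) = u(x,0) = 3sin(2x) + 3sin(3x). The boundary conditions carry over: w(0,t) = w(π,t) = 0.
Separating variables: w = Σ c_n exp(-n²t/2) sin(nx). From w(x,0) = 3sin(2x) + 3sin(3x): c_2=3, c_3=3.
So w(x,t) = 3exp(-2t)sin(2x) + 3exp(-9t/2)sin(3x), and u(x,t) = exp(-2t)w(x,t).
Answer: u(x, t) = 3exp(-4t)sin(2x) + 3exp(-13t/2)sin(3x)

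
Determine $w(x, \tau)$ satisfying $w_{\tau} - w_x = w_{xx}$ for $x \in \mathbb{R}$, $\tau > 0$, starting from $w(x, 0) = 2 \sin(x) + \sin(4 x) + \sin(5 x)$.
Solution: Change to a moving frame: let $\eta = x + \tau$, $\sigma = \tau$ and write $w(x,\tau) = u(\eta,\sigma)$.
By the chain rule $w_{\tau} = u_{\sigma} + u_{\eta}$, $w_x = u_{\eta}$, $w_{xx} = u_{\eta\eta}$.
Then $w_{\tau} - w_x = u_{\sigma}$: the advection term cancels and the PDE becomes the heat equation $u_{\sigma} = u_{\eta\eta}$ on $\eta \in \mathbb{R}$.
Initial data: $u(\eta,0) = w(\eta,0) = 2 \sin(\eta) + \sin(4 \eta) + \sin(5 \eta)$.
On $\eta \in \mathbb{R}$ each mode satisfies $(\sin(n\eta))'' = -n^2 \sin(n\eta)$, so $e^{-n^2\sigma} \sin(n\eta)$ solves the heat equation; by superposition $u(\eta,\sigma) = \sum c_n e^{-n^2\sigma} \sin(n\eta)$.
Reading off the coefficients: $c_1=2, c_4=1, c_5=1$, so $u(\eta,\sigma) = 2 e^{-\sigma} \sin(\eta) + e^{-16 \sigma} \sin(4 \eta) + e^{-25 \sigma} \sin(5 \eta)$.
Substituting back $\eta = x + \tau$, $\sigma = \tau$: $w(x,\tau) = u(x + \tau, \tau)$.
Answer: $w(x, \tau) = 2 e^{-\tau} \sin(\tau + x) + e^{-16 \tau} \sin(4 \tau + 4 x) + e^{-25 \tau} \sin(5 \tau + 5 x)$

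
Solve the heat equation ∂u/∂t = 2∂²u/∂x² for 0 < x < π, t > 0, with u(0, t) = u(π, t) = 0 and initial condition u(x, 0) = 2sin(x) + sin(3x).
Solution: Separating variables: u = Σ c_n exp(-2n²t) sin(nx). From u(x,0) = 2sin(x) + sin(3x): c_1=2, c_3=1.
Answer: u(x, t) = 2exp(-2t)sin(x) + exp(-18t)sin(3x)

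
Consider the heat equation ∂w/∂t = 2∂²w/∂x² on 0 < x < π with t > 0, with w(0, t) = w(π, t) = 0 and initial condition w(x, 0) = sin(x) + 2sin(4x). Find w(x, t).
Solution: Separating variables: w = Σ c_n exp(-2n²t) sin(nx). From w(x,0) = sin(x) + 2sin(4x): c_1=1, c_4=2.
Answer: w(x, t) = exp(-2t)sin(x) + 2exp(-32t)sin(4x)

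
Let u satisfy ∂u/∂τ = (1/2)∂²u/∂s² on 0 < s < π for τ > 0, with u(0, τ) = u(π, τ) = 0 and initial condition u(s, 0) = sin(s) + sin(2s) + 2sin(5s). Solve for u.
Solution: Using separation of variables u = X(s)T(τ):
Eigenfunctions: sin(ns), n = 1, 2, 3, ...
General solution: u(s, τ) = Σ c_n sin(ns) exp(-n² τ/2)
Matching u(s,0) = sin(s) + sin(2s) + 2sin(5s) term by term: c_1=1, c_2=1, c_5=2.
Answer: u(s, τ) = exp(-2τ)sin(2s) + exp(-τ/2)sin(s) + 2exp(-25τ/2)sin(5s)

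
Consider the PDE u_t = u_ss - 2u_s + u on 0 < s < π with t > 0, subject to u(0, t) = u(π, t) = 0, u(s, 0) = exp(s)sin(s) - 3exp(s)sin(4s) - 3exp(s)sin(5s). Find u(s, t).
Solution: Substitute u = exp(s)w, i.e. w = exp(-s)u.
By the product rule, u_s = exp(s)(w_s + w), u_ss = exp(s)(w_ss + 2w_s + w), u_t = exp(s)w_t.
Substituting into the PDE and dividing by exp(s): w_t = (w_ss + 2w_s + w) - 2(w_s + w) + w.
The lower-order terms cancel, leaving the standard heat equation w_t = w_ss.
Initial data for w: w(s,0) = exp(-s)u(s,0) = sin(s) - 3sin(4s) - 3sin(5s). The boundary conditions carry over: w(0,t) = w(π,t) = 0.
Solve for w:
  Using separation of variables w = X(s)T(t):
  Eigenfunctions: sin(ns), n = 1, 2, 3, ...
  General solution: w(s, t) = Σ c_n sin(ns) exp(-n² t)
  Matching w(s,0) = sin(s) - 3sin(4s) - 3sin(5s) term by term: c_1=1, c_4=-3, c_5=-3.
Hence w(s,t) = exp(-t)sin(s) - 3exp(-16t)sin(4s) - 3exp(-25t)sin(5s).
Transform back: u(s,t) = exp(s)w(s,t).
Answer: u(s, t) = exp(s)exp(-t)sin(s) - 3exp(s)exp(-16t)sin(4s) - 3exp(s)exp(-25t)sin(5s)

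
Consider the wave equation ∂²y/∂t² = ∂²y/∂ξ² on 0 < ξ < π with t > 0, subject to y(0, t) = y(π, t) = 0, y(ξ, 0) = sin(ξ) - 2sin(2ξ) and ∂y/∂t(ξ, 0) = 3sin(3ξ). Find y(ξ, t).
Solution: Separating variables: y = Σ [A_n cos(ω_n t) + B_n sin(ω_n t)] sin(nξ), ω_n = n. From ICs (B_n = velocity coefficient / ω_n): A_1=1, A_2=-2, B_3=1.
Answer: y(ξ, t) = sin(3t)sin(3ξ) + sin(ξ)cos(t) - 2sin(2ξ)cos(2t)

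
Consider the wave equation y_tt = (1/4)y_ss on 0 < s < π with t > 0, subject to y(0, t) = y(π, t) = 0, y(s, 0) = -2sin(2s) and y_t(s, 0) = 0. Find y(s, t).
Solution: Separating variables: y = Σ [A_n cos(ω_n t) + B_n sin(ω_n t)] sin(ns), ω_n = n/2. From ICs: A_2=-2.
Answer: y(s, t) = -2sin(2s)cos(t)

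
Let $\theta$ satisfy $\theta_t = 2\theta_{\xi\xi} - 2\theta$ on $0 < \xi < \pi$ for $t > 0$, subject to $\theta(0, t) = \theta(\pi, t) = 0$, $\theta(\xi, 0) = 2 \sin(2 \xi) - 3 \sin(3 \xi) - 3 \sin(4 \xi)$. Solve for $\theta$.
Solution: Substitute $\theta = e^{-2t}u$, i.e. $u = e^{2t}\theta$.
By the product rule, $\theta_t = e^{-2t}(u_t - 2u)$, $\theta_{\xi\xi} = e^{-2t}u_{\xi\xi}$.
Substituting into the PDE and dividing by $e^{-2t}$: $u_t - 2u = 2u_{\xi\xi} - 2u$.
The lower-order terms cancel, leaving the standard heat equation $u_t = 2u_{\xi\xi}$.
Initial data for $u$: $u(\xi,0) = \theta(\xi,0) = 2 \sin(2 \xi) - 3 \sin(3 \xi) - 3 \sin(4 \xi)$. The boundary conditions carry over: $u(0,t) = u(\pi,t) = 0$.
Solve for $u$:
  Using separation of variables $u = X(\xi)G(t)$:
  Eigenfunctions: $\sin(n\xi)$, $n = 1, 2, 3, \ldots$
  General solution: $u(\xi, t) = \sum c_n \sin(n\xi) e^{-2n^2 t}$
  Matching $u(\xi,0) = 2 \sin(2 \xi) - 3 \sin(3 \xi) - 3 \sin(4 \xi)$ term by term: $c_2=2, c_3=-3, c_4=-3$.
Hence $u(\xi,t) = 2 e^{-8 t} \sin(2 \xi) - 3 e^{-18 t} \sin(3 \xi) - 3 e^{-32 t} \sin(4 \xi)$.
Transform back: $\theta(\xi,t) = e^{-2t}u(\xi,t)$.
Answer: $\theta(\xi, t) = 2 e^{-10 t} \sin(2 \xi) - 3 e^{-20 t} \sin(3 \xi) - 3 e^{-34 t} \sin(4 \xi)$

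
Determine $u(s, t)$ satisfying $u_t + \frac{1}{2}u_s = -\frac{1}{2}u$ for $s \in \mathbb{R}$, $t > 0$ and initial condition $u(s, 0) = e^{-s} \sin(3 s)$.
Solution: Substitute $u = e^{-s}w$.
Then $u_s = e^{-s}(w_s - w)$, $u_t = e^{-s}w_t$; substituting and dividing by $e^{-s}$, the lower-order terms cancel: $w_t + \frac{1}{2}w_s = 0$ (standard advection equation).
Data for $w$: $w(s,0) = e^{s}u(s,0) = \sin(3 s)$.
By characteristics ($ds/dt = 1/2$), $w(s,t) = f(s - \frac{1}{2}t)$ with $f = w( \cdot , 0)$.
So $w(s,t) = \sin(3 s - 3 t/2)$, and $u(s,t) = e^{-s}w(s,t)$.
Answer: $u(s, t) = e^{-s} \sin(3 s - 3 t/2)$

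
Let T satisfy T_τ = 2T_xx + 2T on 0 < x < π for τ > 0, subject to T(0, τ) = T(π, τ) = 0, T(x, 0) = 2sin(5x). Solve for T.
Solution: Substitute T = exp(2τ)u, i.e. u = exp(-2τ)T.
By the product rule, T_τ = exp(2τ)(u_τ + 2u), T_xx = exp(2τ)u_xx.
Substituting into the PDE and dividing by exp(2τ): u_τ + 2u = 2u_xx + 2u.
The lower-order terms cancel, leaving the standard heat equation u_τ = 2u_xx.
Initial data for u: u(x,0) = T(x,0) = 2sin(5x). The boundary conditions carry over: u(0,τ) = u(π,τ) = 0.
Solve for u:
  Using separation of variables u = X(x)G(τ):
  Eigenfunctions: sin(nx), n = 1, 2, 3, ...
  General solution: u(x, τ) = Σ c_n sin(nx) exp(-2n² τ)
  Matching u(x,0) = 2sin(5x) term by term: c_5=2.
Hence u(x,τ) = 2exp(-50τ)sin(5x).
Transform back: T(x,τ) = exp(2τ)u(x,τ).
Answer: T(x, τ) = 2exp(-48τ)sin(5x)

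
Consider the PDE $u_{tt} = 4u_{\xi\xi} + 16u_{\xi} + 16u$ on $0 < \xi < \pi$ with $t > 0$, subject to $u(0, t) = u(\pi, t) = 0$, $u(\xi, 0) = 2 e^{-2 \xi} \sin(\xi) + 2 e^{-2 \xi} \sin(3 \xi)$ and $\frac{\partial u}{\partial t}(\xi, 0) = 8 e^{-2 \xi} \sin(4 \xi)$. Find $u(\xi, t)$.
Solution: Substitute $u = e^{-2\xi}w$.
Then $u_{\xi} = e^{-2\xi}(w_{\xi} - 2w)$, $u_{\xi\xi} = e^{-2\xi}(w_{\xi\xi} - 4w_{\xi} + 4w)$, $u_{tt} = e^{-2\xi}w_{tt}$; substituting and dividing by $e^{-2\xi}$, the lower-order terms cancel: $w_{tt} = 4w_{\xi\xi}$ (standard wave equation).
Data for $w$: $w(\xi,0) = e^{2\xi}u(\xi,0) = 2 \sin(\xi) + 2 \sin(3 \xi)$; $w_t(\xi,0) = e^{2\xi}u_t(\xi,0) = 8 \sin(4 \xi)$. The boundary conditions carry over: $w(0,t) = w(\pi,t) = 0$.
Separating variables: $w = \sum [A_n \cos(\omega_n t) + B_n \sin(\omega_n t)] \sin(n\xi)$, $\omega_n = 2n$. From ICs ($B_n$ = velocity coefficient / $\omega_n$): $A_1=2, A_3=2, B_4=1$.
So $w(\xi,t) = \sin(8 t) \sin(4 \xi) + 2 \sin(\xi) \cos(2 t) + 2 \sin(3 \xi) \cos(6 t)$, and $u(\xi,t) = e^{-2\xi}w(\xi,t)$.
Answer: $u(\xi, t) = 2 e^{-2 \xi} \sin(\xi) \cos(2 t) + 2 e^{-2 \xi} \sin(3 \xi) \cos(6 t) + e^{-2 \xi} \sin(4 \xi) \sin(8 t)$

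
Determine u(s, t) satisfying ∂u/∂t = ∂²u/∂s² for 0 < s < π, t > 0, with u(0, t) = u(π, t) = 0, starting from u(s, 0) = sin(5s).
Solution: Using separation of variables u = X(s)T(t):
Eigenfunctions: sin(ns), n = 1, 2, 3, ...
General solution: u(s, t) = Σ c_n sin(ns) exp(-n² t)
Matching u(s,0) = sin(5s) term by term: c_5=1.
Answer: u(s, t) = exp(-25t)sin(5s)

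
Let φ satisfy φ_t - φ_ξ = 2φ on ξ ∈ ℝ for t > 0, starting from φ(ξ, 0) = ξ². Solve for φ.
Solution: Substitute φ = exp(2t)u, i.e. u = exp(-2t)φ.
By the product rule, φ_t = exp(2t)(u_t + 2u), φ_ξ = exp(2t)u_ξ.
Substituting into the PDE and dividing by exp(2t): u_t + 2u - u_ξ = 2u.
The lower-order terms cancel, leaving the standard advection equation u_t - u_ξ = 0.
Initial data for u: u(ξ,0) = φ(ξ,0) = ξ².
Solve for u:
  By method of characteristics (waves move left with speed 1):
  Along characteristics ξ + t = const, u is constant, so u(ξ,t) = f(ξ + t) with f = u(·, 0).
Hence u(ξ,t) = t² + 2tξ + ξ².
Transform back: φ(ξ,t) = exp(2t)u(ξ,t).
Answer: φ(ξ, t) = t²exp(2t) + 2tξexp(2t) + ξ²exp(2t)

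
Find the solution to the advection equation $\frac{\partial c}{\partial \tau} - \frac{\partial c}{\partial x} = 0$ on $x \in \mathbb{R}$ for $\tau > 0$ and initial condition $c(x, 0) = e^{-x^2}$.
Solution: By method of characteristics (waves move left with speed 1):
Along characteristics $x + \tau =$ const, $c$ is constant, so $c(x,\tau) = f(x + \tau)$ with $f = c( \cdot , 0)$.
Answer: $c(x, \tau) = e^{-(\tau + x)^2}$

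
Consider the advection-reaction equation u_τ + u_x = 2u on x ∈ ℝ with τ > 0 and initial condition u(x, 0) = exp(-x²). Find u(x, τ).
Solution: Substitute u = exp(2τ)w, i.e. w = exp(-2τ)u.
By the product rule, u_τ = exp(2τ)(w_τ + 2w), u_x = exp(2τ)w_x.
Substituting into the PDE and dividing by exp(2τ): w_τ + 2w + w_x = 2w.
The lower-order terms cancel, leaving the standard advection equation w_τ + w_x = 0.
Initial data for w: w(x,0) = u(x,0) = exp(-x²).
Solve for w:
  By method of characteristics (waves move right with speed 1):
  Along characteristics x - τ = const, w is constant, so w(x,τ) = f(x - τ) with f = w(·, 0).
Hence w(x,τ) = exp(-(x - τ)²).
Transform back: u(x,τ) = exp(2τ)w(x,τ).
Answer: u(x, τ) = exp(2τ)exp(-(x - τ)²)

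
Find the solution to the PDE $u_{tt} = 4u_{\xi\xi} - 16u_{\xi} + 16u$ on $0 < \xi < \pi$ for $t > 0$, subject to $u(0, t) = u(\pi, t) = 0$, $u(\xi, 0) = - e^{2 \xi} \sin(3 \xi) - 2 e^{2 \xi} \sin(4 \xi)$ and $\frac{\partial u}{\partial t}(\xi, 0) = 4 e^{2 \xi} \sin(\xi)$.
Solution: Substitute $u = e^{2\xi}w$.
Then $u_{\xi} = e^{2\xi}(w_{\xi} + 2w)$, $u_{\xi\xi} = e^{2\xi}(w_{\xi\xi} + 4w_{\xi} + 4w)$, $u_{tt} = e^{2\xi}w_{tt}$; substituting and dividing by $e^{2\xi}$, the lower-order terms cancel: $w_{tt} = 4w_{\xi\xi}$ (standard wave equation).
Data for $w$: $w(\xi,0) = e^{-2\xi}u(\xi,0) = - \sin(3 \xi) - 2 \sin(4 \xi)$; $w_t(\xi,0) = e^{-2\xi}u_t(\xi,0) = 4 \sin(\xi)$. The boundary conditions carry over: $w(0,t) = w(\pi,t) = 0$.
Separating variables: $w = \sum [A_n \cos(\omega_n t) + B_n \sin(\omega_n t)] \sin(n\xi)$, $\omega_n = 2n$. From ICs ($B_n$ = velocity coefficient / $\omega_n$): $A_3=-1, A_4=-2, B_1=2$.
So $w(\xi,t) = 2 \sin(2 t) \sin(\xi) - \sin(3 \xi) \cos(6 t) - 2 \sin(4 \xi) \cos(8 t)$, and $u(\xi,t) = e^{2\xi}w(\xi,t)$.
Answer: $u(\xi, t) = 2 e^{2 \xi} \sin(\xi) \sin(2 t) -  e^{2 \xi} \sin(3 \xi) \cos(6 t) - 2 e^{2 \xi} \sin(4 \xi) \cos(8 t)$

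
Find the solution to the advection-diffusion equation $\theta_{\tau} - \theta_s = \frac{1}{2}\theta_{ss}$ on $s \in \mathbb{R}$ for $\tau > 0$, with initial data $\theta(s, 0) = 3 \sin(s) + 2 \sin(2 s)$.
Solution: Change to a moving frame: let $\eta = s + \tau$, $\sigma = \tau$ and write $\theta(s,\tau) = u(\eta,\sigma)$.
By the chain rule $\theta_{\tau} = u_{\sigma} + u_{\eta}$, $\theta_s = u_{\eta}$, $\theta_{ss} = u_{\eta\eta}$.
Then $\theta_{\tau} - \theta_s = u_{\sigma}$: the advection term cancels and the PDE becomes the heat equation $u_{\sigma} = \frac{1}{2}u_{\eta\eta}$ on $\eta \in \mathbb{R}$.
Initial data: $u(\eta,0) = \theta(\eta,0) = 3 \sin(\eta) + 2 \sin(2 \eta)$.
On $\eta \in \mathbb{R}$ each mode satisfies $(\sin(n\eta))'' = -n^2 \sin(n\eta)$, so $e^{-n^2\sigma/2} \sin(n\eta)$ solves the heat equation; by superposition $u(\eta,\sigma) = \sum c_n e^{-n^2\sigma/2} \sin(n\eta)$.
Reading off the coefficients: $c_1=3, c_2=2$, so $u(\eta,\sigma) = 2 e^{-2 \sigma} \sin(2 \eta) + 3 e^{-\sigma/2} \sin(\eta)$.
Substituting back $\eta = s + \tau$, $\sigma = \tau$: $\theta(s,\tau) = u(s + \tau, \tau)$.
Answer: $\theta(s, \tau) = 2 e^{-2 \tau} \sin(2 \tau + 2 s) + 3 e^{-\tau/2} \sin(\tau + s)$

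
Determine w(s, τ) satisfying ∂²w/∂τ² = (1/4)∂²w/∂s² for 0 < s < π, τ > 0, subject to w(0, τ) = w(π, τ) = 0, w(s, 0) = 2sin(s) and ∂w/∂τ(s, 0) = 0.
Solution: Separating variables: w = Σ [A_n cos(ω_n τ) + B_n sin(ω_n τ)] sin(ns), ω_n = n/2. From ICs: A_1=2.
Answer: w(s, τ) = 2sin(s)cos(τ/2)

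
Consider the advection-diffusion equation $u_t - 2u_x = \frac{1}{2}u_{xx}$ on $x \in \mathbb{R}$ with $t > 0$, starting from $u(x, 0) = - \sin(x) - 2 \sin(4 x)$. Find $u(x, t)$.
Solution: Change to a moving frame: let $\eta = x + 2t$, $\sigma = t$ and write $u(x,t) = w(\eta,\sigma)$.
By the chain rule $u_t = w_{\sigma} + 2w_{\eta}$, $u_x = w_{\eta}$, $u_{xx} = w_{\eta\eta}$.
Then $u_t - 2u_x = w_{\sigma}$: the advection term cancels and the PDE becomes the heat equation $w_{\sigma} = \frac{1}{2}w_{\eta\eta}$ on $\eta \in \mathbb{R}$.
Initial data: $w(\eta,0) = u(\eta,0) = - \sin(\eta) - 2 \sin(4 \eta)$.
On $\eta \in \mathbb{R}$ each mode satisfies $(\sin(n\eta))'' = -n^2 \sin(n\eta)$, so $e^{-n^2\sigma/2} \sin(n\eta)$ solves the heat equation; by superposition $w(\eta,\sigma) = \sum c_n e^{-n^2\sigma/2} \sin(n\eta)$.
Reading off the coefficients: $c_1=-1, c_4=-2$, so $w(\eta,\sigma) = -2 e^{-8 \sigma} \sin(4 \eta) - e^{-\sigma/2} \sin(\eta)$.
Substituting back $\eta = x + 2t$, $\sigma = t$: $u(x,t) = w(x + 2t, t)$.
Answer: $u(x, t) = -2 e^{-8 t} \sin(8 t + 4 x) -  e^{-t/2} \sin(2 t + x)$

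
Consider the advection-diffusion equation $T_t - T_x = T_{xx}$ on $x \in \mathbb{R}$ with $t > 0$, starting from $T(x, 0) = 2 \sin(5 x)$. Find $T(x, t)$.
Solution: Moving frame: $\eta = x + t$, $\sigma = t$, $T = u(\eta,\sigma)$, so $T_t = u_{\sigma} + u_{\eta}$ and $T_{xx} = u_{\eta\eta}$.
Hence $T_t - T_x = u_{\sigma}$ and the PDE becomes the heat equation $u_{\sigma} = u_{\eta\eta}$ on $\eta \in \mathbb{R}$.
Initial data: $u(\eta,0) = T(\eta,0) = 2 \sin(5 \eta)$. Each mode $\sin(n\eta)$ decays as $e^{-n^2\sigma}$ on $\mathbb{R}$, so $u(\eta,\sigma) = \sum c_n e^{-n^2\sigma} \sin(n\eta)$ with $c_5=2$: $u(\eta,\sigma) = 2 e^{-25 \sigma} \sin(5 \eta)$.
Substituting back: $T(x,t) = u(x + t, t)$.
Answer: $T(x, t) = 2 e^{-25 t} \sin(5 t + 5 x)$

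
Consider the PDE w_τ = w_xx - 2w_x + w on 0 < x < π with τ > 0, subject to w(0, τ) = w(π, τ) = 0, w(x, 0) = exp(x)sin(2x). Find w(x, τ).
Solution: Substitute w = exp(x)u.
Then w_x = exp(x)(u_x + u), w_xx = exp(x)(u_xx + 2u_x + u), w_τ = exp(x)u_τ; substituting and dividing by exp(x), the lower-order terms cancel: u_τ = u_xx (standard heat equation).
Data for u: u(x,0) = exp(-x)w(x,0) = sin(2x). The boundary conditions carry over: u(0,τ) = u(π,τ) = 0.
Separating variables: u = Σ c_n exp(-n²τ) sin(nx). From u(x,0) = sin(2x): c_2=1.
So u(x,τ) = exp(-4τ)sin(2x), and w(x,τ) = exp(x)u(x,τ).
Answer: w(x, τ) = exp(x)exp(-4τ)sin(2x)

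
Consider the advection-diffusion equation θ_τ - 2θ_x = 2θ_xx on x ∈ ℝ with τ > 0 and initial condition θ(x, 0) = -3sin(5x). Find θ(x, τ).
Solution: Change to a moving frame: let η = x + 2τ, σ = τ and write θ(x,τ) = u(η,σ).
By the chain rule θ_τ = u_σ + 2u_η, θ_x = u_η, θ_xx = u_ηη.
Then θ_τ - 2θ_x = u_σ: the advection term cancels and the PDE becomes the heat equation u_σ = 2u_ηη on η ∈ ℝ.
Initial data: u(η,0) = θ(η,0) = -3sin(5η).
On η ∈ ℝ each mode satisfies (sin(nη))″ = -n² sin(nη), so exp(-2n²σ) sin(nη) solves the heat equation; by superposition u(η,σ) = Σ c_n exp(-2n²σ) sin(nη).
Reading off the coefficients: c_5=-3, so u(η,σ) = -3exp(-50σ)sin(5η).
Substituting back η = x + 2τ, σ = τ: θ(x,τ) = u(x + 2τ, τ).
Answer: θ(x, τ) = -3exp(-50τ)sin(5x + 10τ)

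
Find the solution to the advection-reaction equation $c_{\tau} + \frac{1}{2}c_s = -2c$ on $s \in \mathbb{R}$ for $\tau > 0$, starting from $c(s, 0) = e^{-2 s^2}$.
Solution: Substitute $c = e^{-2\tau}u$, i.e. $u = e^{2\tau}c$.
By the product rule, $c_{\tau} = e^{-2\tau}(u_{\tau} - 2u)$, $c_s = e^{-2\tau}u_s$.
Substituting into the PDE and dividing by $e^{-2\tau}$: $u_{\tau} - 2u + \frac{1}{2}u_s = -2u$.
The lower-order terms cancel, leaving the standard advection equation $u_{\tau} + \frac{1}{2}u_s = 0$.
Initial data for $u$: $u(s,0) = c(s,0) = e^{-2 s^2}$.
Solve for $u$:
  By method of characteristics (waves move right with speed 1/2):
  Along characteristics $s - \frac{1}{2}\tau =$ const, $u$ is constant, so $u(s,\tau) = f(s - \frac{1}{2}\tau)$ with $f = u( \cdot , 0)$.
Hence $u(s,\tau) = e^{-2 (s - \tau/2)^2}$.
Transform back: $c(s,\tau) = e^{-2\tau}u(s,\tau)$.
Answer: $c(s, \tau) = e^{-2 \tau} e^{-2 (-\tau/2 + s)^2}$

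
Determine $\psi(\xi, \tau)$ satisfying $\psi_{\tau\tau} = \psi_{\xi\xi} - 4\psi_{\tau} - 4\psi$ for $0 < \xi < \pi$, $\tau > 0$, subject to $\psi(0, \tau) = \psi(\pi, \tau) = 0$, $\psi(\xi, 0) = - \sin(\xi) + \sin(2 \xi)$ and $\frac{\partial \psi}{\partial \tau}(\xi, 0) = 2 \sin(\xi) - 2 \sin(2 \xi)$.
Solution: Substitute $\psi = e^{-2\tau}u$.
Then $\psi_{\tau} = e^{-2\tau}(u_{\tau} - 2u)$, $\psi_{\tau\tau} = e^{-2\tau}(u_{\tau\tau} - 4u_{\tau} + 4u)$, $\psi_{\xi\xi} = e^{-2\tau}u_{\xi\xi}$; substituting and dividing by $e^{-2\tau}$, the lower-order terms cancel: $u_{\tau\tau} = u_{\xi\xi}$ (standard wave equation).
Data for $u$: $u(\xi,0) = \psi(\xi,0) = - \sin(\xi) + \sin(2 \xi)$; $u_{\tau}(\xi,0) = \psi_{\tau}(\xi,0) + 2\psi(\xi,0) = 0$. The boundary conditions carry over: $u(0,\tau) = u(\pi,\tau) = 0$.
Separating variables: $u = \sum [A_n \cos(\omega_n \tau) + B_n \sin(\omega_n \tau)] \sin(n\xi)$, $\omega_n = n$. From ICs: $A_1=-1, A_2=1$.
So $u(\xi,\tau) = - \sin(\xi) \cos(\tau) + \sin(2 \xi) \cos(2 \tau)$, and $\psi(\xi,\tau) = e^{-2\tau}u(\xi,\tau)$.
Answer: $\psi(\xi, \tau) = - e^{-2 \tau} \sin(\xi) \cos(\tau) + e^{-2 \tau} \sin(2 \xi) \cos(2 \tau)$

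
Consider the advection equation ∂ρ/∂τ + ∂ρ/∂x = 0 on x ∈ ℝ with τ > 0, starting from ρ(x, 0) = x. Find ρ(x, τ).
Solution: By method of characteristics (waves move right with speed 1):
Along characteristics x - τ = const, ρ is constant, so ρ(x,τ) = f(x - τ) with f = ρ(·, 0).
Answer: ρ(x, τ) = x - τ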